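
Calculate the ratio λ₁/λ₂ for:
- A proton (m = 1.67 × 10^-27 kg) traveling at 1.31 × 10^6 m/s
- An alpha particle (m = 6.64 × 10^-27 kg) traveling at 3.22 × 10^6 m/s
λ₁/λ₂ = 9.77

Using λ = h/(mv):

λ₁ = h/(m₁v₁) = 3.03 × 10^-13 m
λ₂ = h/(m₂v₂) = 3.10 × 10^-14 m

Ratio λ₁/λ₂ = (m₂v₂)/(m₁v₁)
         = (6.64 × 10^-27 kg × 3.22 × 10^6 m/s) / (1.67 × 10^-27 kg × 1.31 × 10^6 m/s)
         = 9.77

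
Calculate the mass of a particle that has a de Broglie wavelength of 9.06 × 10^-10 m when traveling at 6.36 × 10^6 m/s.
1.15 × 10^-31 kg

From the de Broglie relation λ = h/(mv), we solve for m:

m = h/(λv)
m = (6.626 × 10^-34 J·s) / (9.06 × 10^-10 m × 6.36 × 10^6 m/s)
m = 1.15 × 10^-31 kg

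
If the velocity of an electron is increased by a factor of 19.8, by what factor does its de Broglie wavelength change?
The wavelength decreases by a factor of 19.8.

From λ = h/(mv), the wavelength is inversely proportional to velocity:

λ ∝ 1/v

If v → 19.8v, then λ → λ/19.8

When velocity is increased by a factor of 19.8, the wavelength decreases by a factor of 19.8.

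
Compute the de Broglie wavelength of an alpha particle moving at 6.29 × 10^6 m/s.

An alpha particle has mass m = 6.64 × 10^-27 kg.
1.59 × 10^-14 m

Using the de Broglie relation λ = h/(mv):

λ = h/(mv)
λ = (6.626 × 10^-34 J·s) / (6.64 × 10^-27 kg × 6.29 × 10^6 m/s)
λ = 1.59 × 10^-14 m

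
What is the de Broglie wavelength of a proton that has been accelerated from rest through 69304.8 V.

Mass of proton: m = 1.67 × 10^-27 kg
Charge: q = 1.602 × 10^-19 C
1.09 × 10^-13 m

When a particle is accelerated through voltage V, it gains kinetic energy KE = qV.

The de Broglie wavelength is then λ = h/√(2mqV):

λ = h/√(2mqV)
λ = (6.626 × 10^-34 J·s) / √(2 × 1.67 × 10^-27 kg × 1.602 × 10^-19 C × 69304.8 V)
λ = 1.09 × 10^-13 m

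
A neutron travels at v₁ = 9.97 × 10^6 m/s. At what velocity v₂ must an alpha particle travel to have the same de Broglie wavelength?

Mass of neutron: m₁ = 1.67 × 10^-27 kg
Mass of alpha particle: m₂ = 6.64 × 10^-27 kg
v₂ = 2.51 × 10^6 m/s

For equal de Broglie wavelengths: λ₁ = λ₂

h/(m₁v₁) = h/(m₂v₂)
m₁v₁ = m₂v₂
v₂ = v₁ · (m₁/m₂)

v₂ = 9.97 × 10^6 m/s × (1.67 × 10^-27 kg / 6.64 × 10^-27 kg)
v₂ = 2.51 × 10^6 m/s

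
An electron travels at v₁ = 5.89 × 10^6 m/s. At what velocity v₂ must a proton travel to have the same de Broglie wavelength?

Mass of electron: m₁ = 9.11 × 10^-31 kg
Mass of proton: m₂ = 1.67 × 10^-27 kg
v₂ = 3.21 × 10^3 m/s

For equal de Broglie wavelengths: λ₁ = λ₂

h/(m₁v₁) = h/(m₂v₂)
m₁v₁ = m₂v₂
v₂ = v₁ · (m₁/m₂)

v₂ = 5.89 × 10^6 m/s × (9.11 × 10^-31 kg / 1.67 × 10^-27 kg)
v₂ = 3.21 × 10^3 m/s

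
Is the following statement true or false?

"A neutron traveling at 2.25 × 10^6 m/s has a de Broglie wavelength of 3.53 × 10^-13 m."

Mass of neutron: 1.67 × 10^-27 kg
False

The claim is incorrect.

Using λ = h/(mv):
λ = (6.626 × 10^-34 J·s) / (1.67 × 10^-27 kg × 2.25 × 10^6 m/s)
λ = 1.76 × 10^-13 m

The actual wavelength differs from the claimed 3.53 × 10^-13 m.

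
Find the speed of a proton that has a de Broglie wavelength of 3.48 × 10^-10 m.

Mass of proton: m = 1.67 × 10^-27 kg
1.14 × 10^3 m/s

From the de Broglie relation λ = h/(mv), we solve for v:

v = h/(mλ)
v = (6.626 × 10^-34 J·s) / (1.67 × 10^-27 kg × 3.48 × 10^-10 m)
v = 1.14 × 10^3 m/s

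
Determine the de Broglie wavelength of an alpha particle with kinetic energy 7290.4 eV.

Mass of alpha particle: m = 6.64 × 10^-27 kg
1.68 × 10^-13 m

Using λ = h/√(2mKE):

First convert KE to Joules: KE = 7290.4 eV = 1.168 × 10^-15 J

λ = h/√(2mKE)
λ = (6.626 × 10^-34 J·s) / √(2 × 6.64 × 10^-27 kg × 1.168 × 10^-15 J)
λ = 1.68 × 10^-13 m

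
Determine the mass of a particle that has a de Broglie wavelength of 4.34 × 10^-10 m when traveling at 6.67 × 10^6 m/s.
2.29 × 10^-31 kg

From the de Broglie relation λ = h/(mv), we solve for m:

m = h/(λv)
m = (6.626 × 10^-34 J·s) / (4.34 × 10^-10 m × 6.67 × 10^6 m/s)
m = 2.29 × 10^-31 kg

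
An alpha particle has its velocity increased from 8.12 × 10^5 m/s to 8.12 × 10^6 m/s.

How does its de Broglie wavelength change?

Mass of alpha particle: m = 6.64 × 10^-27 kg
The wavelength decreases by a factor of 10.

Using λ = h/(mv):

Initial wavelength: λ₁ = h/(mv₁) = 1.23 × 10^-13 m
Final wavelength: λ₂ = h/(mv₂) = 1.23 × 10^-14 m

Since λ ∝ 1/v, when velocity increases by a factor of 10, the wavelength decreases by a factor of 10.

λ₂/λ₁ = v₁/v₂ = 1/10

The wavelength decreases by a factor of 10.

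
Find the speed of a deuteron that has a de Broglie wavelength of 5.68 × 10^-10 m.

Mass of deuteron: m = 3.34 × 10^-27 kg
3.49 × 10^2 m/s

From the de Broglie relation λ = h/(mv), we solve for v:

v = h/(mλ)
v = (6.626 × 10^-34 J·s) / (3.34 × 10^-27 kg × 5.68 × 10^-10 m)
v = 3.49 × 10^2 m/s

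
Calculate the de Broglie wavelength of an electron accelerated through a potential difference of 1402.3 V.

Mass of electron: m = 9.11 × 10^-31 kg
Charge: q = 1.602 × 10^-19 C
3.28 × 10^-11 m

When a particle is accelerated through voltage V, it gains kinetic energy KE = qV.

The de Broglie wavelength is then λ = h/√(2mqV):

λ = h/√(2mqV)
λ = (6.626 × 10^-34 J·s) / √(2 × 9.11 × 10^-31 kg × 1.602 × 10^-19 C × 1402.3 V)
λ = 3.28 × 10^-11 m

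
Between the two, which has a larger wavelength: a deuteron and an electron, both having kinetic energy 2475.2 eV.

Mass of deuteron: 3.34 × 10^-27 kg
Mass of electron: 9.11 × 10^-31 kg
The electron has the longer wavelength.

Using λ = h/√(2mKE):

For deuteron: λ₁ = h/√(2m₁KE) = 4.07 × 10^-13 m
For electron: λ₂ = h/√(2m₂KE) = 2.46 × 10^-11 m

Since λ ∝ 1/√m at constant kinetic energy, the lighter particle has the longer wavelength.

The electron has the longer de Broglie wavelength.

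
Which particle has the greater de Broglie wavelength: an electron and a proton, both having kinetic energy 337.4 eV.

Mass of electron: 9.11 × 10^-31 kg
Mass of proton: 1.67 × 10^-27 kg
The electron has the longer wavelength.

Using λ = h/√(2mKE):

For electron: λ₁ = h/√(2m₁KE) = 6.68 × 10^-11 m
For proton: λ₂ = h/√(2m₂KE) = 1.56 × 10^-12 m

Since λ ∝ 1/√m at constant kinetic energy, the lighter particle has the longer wavelength.

The electron has the longer de Broglie wavelength.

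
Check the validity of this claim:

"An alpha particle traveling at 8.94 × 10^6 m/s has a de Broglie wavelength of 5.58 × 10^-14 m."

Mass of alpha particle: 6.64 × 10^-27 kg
False

The claim is incorrect.

Using λ = h/(mv):
λ = (6.626 × 10^-34 J·s) / (6.64 × 10^-27 kg × 8.94 × 10^6 m/s)
λ = 1.12 × 10^-14 m

The actual wavelength differs from the claimed 5.58 × 10^-14 m.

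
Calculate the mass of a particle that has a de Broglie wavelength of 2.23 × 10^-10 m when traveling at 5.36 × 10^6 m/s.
5.54 × 10^-31 kg

From the de Broglie relation λ = h/(mv), we solve for m:

m = h/(λv)
m = (6.626 × 10^-34 J·s) / (2.23 × 10^-10 m × 5.36 × 10^6 m/s)
m = 5.54 × 10^-31 kg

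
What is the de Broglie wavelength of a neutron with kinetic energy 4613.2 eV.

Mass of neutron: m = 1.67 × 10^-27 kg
4.22 × 10^-13 m

Using λ = h/√(2mKE):

First convert KE to Joules: KE = 4613.2 eV = 7.391 × 10^-16 J

λ = h/√(2mKE)
λ = (6.626 × 10^-34 J·s) / √(2 × 1.67 × 10^-27 kg × 7.391 × 10^-16 J)
λ = 4.22 × 10^-13 m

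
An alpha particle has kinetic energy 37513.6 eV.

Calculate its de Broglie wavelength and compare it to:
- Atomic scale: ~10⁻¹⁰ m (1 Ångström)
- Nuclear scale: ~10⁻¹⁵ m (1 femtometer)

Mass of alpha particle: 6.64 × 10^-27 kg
λ = 7.42 × 10^-14 m, which is between nuclear and atomic scales.

Using λ = h/√(2mKE):

KE = 37513.6 eV = 6.010 × 10^-15 J

λ = h/√(2mKE)
λ = (6.626 × 10^-34 J·s) / √(2 × 6.64 × 10^-27 kg × 6.010 × 10^-15 J)
λ = 7.42 × 10^-14 m

Comparison:
- Atomic scale (10⁻¹⁰ m): λ is 0.00074× this size
- Nuclear scale (10⁻¹⁵ m): λ is 74× this size

The wavelength is between nuclear and atomic scales.

This wavelength is appropriate for probing atomic structure but too large for nuclear physics experiments.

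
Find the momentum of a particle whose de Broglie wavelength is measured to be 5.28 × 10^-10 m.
1.25 × 10^-24 kg·m/s

From the de Broglie relation λ = h/p, we solve for p:

p = h/λ
p = (6.626 × 10^-34 J·s) / (5.28 × 10^-10 m)
p = 1.25 × 10^-24 kg·m/s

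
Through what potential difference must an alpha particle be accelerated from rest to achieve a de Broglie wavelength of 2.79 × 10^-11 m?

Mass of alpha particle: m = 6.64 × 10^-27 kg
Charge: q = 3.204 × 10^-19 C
1.33 × 10^-1 V

From λ = h/√(2mqV), we solve for V:

λ² = h²/(2mqV)
V = h²/(2mqλ²)
V = (6.626 × 10^-34 J·s)² / (2 × 6.64 × 10^-27 kg × 3.204 × 10^-19 C × (2.79 × 10^-11 m)²)
V = 1.33 × 10^-1 V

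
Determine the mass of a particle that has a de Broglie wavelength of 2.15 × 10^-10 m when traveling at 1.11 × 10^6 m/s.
2.78 × 10^-30 kg

From the de Broglie relation λ = h/(mv), we solve for m:

m = h/(λv)
m = (6.626 × 10^-34 J·s) / (2.15 × 10^-10 m × 1.11 × 10^6 m/s)
m = 2.78 × 10^-30 kg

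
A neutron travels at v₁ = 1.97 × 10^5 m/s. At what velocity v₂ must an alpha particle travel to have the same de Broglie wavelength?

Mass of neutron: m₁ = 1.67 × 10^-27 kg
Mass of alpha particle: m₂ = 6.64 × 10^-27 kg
v₂ = 4.95 × 10^4 m/s

For equal de Broglie wavelengths: λ₁ = λ₂

h/(m₁v₁) = h/(m₂v₂)
m₁v₁ = m₂v₂
v₂ = v₁ · (m₁/m₂)

v₂ = 1.97 × 10^5 m/s × (1.67 × 10^-27 kg / 6.64 × 10^-27 kg)
v₂ = 4.95 × 10^4 m/s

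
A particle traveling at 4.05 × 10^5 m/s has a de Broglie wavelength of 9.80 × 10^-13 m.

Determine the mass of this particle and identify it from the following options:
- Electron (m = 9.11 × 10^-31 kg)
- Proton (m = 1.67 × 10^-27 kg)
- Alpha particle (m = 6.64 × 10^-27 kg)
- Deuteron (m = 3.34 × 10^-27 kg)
The particle is a proton.

From λ = h/(mv), solve for mass:

m = h/(λv)
m = (6.626 × 10^-34 J·s) / (9.80 × 10^-13 m × 4.05 × 10^5 m/s)
m = 1.67 × 10^-27 kg

Comparing with the listed masses, this is closest to a proton.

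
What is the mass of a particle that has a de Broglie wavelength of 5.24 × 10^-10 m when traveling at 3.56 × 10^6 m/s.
3.55 × 10^-31 kg

From the de Broglie relation λ = h/(mv), we solve for m:

m = h/(λv)
m = (6.626 × 10^-34 J·s) / (5.24 × 10^-10 m × 3.56 × 10^6 m/s)
m = 3.55 × 10^-31 kg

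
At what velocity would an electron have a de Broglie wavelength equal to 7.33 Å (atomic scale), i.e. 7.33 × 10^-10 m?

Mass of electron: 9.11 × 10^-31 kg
9.92 × 10^5 m/s

From λ = h/(mv), solve for v:

v = h/(mλ)
v = (6.626 × 10^-34 J·s) / (9.11 × 10^-31 kg × 7.33 × 10^-10 m)
v = 9.92 × 10^5 m/s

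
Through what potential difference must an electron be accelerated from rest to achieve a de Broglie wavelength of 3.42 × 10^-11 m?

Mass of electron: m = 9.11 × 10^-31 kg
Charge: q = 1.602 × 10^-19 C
1.29 × 10^3 V

From λ = h/√(2mqV), we solve for V:

λ² = h²/(2mqV)
V = h²/(2mqλ²)
V = (6.626 × 10^-34 J·s)² / (2 × 9.11 × 10^-31 kg × 1.602 × 10^-19 C × (3.42 × 10^-11 m)²)
V = 1.29 × 10^3 V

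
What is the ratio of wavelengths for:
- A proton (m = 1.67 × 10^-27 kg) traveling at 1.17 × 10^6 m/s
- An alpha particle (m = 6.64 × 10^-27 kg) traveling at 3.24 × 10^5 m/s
λ₁/λ₂ = 1.10

Using λ = h/(mv):

λ₁ = h/(m₁v₁) = 3.39 × 10^-13 m
λ₂ = h/(m₂v₂) = 3.08 × 10^-13 m

Ratio λ₁/λ₂ = (m₂v₂)/(m₁v₁)
         = (6.64 × 10^-27 kg × 3.24 × 10^5 m/s) / (1.67 × 10^-27 kg × 1.17 × 10^6 m/s)
         = 1.10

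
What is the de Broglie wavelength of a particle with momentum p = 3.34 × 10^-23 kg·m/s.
1.98 × 10^-11 m

Using the de Broglie relation λ = h/p:

λ = h/p
λ = (6.626 × 10^-34 J·s) / (3.34 × 10^-23 kg·m/s)
λ = 1.98 × 10^-11 m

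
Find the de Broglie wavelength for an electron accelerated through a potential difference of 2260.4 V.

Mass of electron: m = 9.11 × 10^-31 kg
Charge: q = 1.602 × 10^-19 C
2.58 × 10^-11 m

When a particle is accelerated through voltage V, it gains kinetic energy KE = qV.

The de Broglie wavelength is then λ = h/√(2mqV):

λ = h/√(2mqV)
λ = (6.626 × 10^-34 J·s) / √(2 × 9.11 × 10^-31 kg × 1.602 × 10^-19 C × 2260.4 V)
λ = 2.58 × 10^-11 m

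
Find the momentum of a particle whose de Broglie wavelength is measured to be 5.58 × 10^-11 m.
1.19 × 10^-23 kg·m/s

From the de Broglie relation λ = h/p, we solve for p:

p = h/λ
p = (6.626 × 10^-34 J·s) / (5.58 × 10^-11 m)
p = 1.19 × 10^-23 kg·m/s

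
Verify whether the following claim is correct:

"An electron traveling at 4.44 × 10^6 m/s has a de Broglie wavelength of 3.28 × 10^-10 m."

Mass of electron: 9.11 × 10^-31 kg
False

The claim is incorrect.

Using λ = h/(mv):
λ = (6.626 × 10^-34 J·s) / (9.11 × 10^-31 kg × 4.44 × 10^6 m/s)
λ = 1.64 × 10^-10 m

The actual wavelength differs from the claimed 3.28 × 10^-10 m.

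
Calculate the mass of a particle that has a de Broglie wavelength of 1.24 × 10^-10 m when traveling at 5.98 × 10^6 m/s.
8.94 × 10^-31 kg

From the de Broglie relation λ = h/(mv), we solve for m:

m = h/(λv)
m = (6.626 × 10^-34 J·s) / (1.24 × 10^-10 m × 5.98 × 10^6 m/s)
m = 8.94 × 10^-31 kg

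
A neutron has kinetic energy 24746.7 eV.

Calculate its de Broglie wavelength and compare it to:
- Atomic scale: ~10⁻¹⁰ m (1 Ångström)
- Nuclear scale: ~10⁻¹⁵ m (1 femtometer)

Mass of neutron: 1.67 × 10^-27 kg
λ = 1.82 × 10^-13 m, which is between nuclear and atomic scales.

Using λ = h/√(2mKE):

KE = 24746.7 eV = 3.965 × 10^-15 J

λ = h/√(2mKE)
λ = (6.626 × 10^-34 J·s) / √(2 × 1.67 × 10^-27 kg × 3.965 × 10^-15 J)
λ = 1.82 × 10^-13 m

Comparison:
- Atomic scale (10⁻¹⁰ m): λ is 0.0018× this size
- Nuclear scale (10⁻¹⁵ m): λ is 1.8e+02× this size

The wavelength is between nuclear and atomic scales.

This wavelength is appropriate for probing atomic structure but too large for nuclear physics experiments.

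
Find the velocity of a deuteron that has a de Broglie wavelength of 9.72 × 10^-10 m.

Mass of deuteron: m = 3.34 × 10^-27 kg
2.04 × 10^2 m/s

From the de Broglie relation λ = h/(mv), we solve for v:

v = h/(mλ)
v = (6.626 × 10^-34 J·s) / (3.34 × 10^-27 kg × 9.72 × 10^-10 m)
v = 2.04 × 10^2 m/s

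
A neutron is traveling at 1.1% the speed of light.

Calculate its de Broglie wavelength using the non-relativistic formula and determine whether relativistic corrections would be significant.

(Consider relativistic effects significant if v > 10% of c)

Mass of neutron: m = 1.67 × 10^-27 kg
No, relativistic corrections are not needed.

Using the non-relativistic de Broglie formula λ = h/(mv):

v = 1.1% × c = 3.298 × 10^6 m/s

λ = h/(mv)
λ = (6.626 × 10^-34 J·s) / (1.67 × 10^-27 kg × 3.298 × 10^6 m/s)
λ = 1.20 × 10^-13 m

Since v = 1.1% of c < 10% of c, relativistic corrections are NOT significant and this non-relativistic result is a good approximation.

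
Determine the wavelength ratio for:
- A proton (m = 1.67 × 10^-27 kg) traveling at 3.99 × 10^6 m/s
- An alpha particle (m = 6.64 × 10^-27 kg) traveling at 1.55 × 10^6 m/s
λ₁/λ₂ = 1.54

Using λ = h/(mv):

λ₁ = h/(m₁v₁) = 9.94 × 10^-14 m
λ₂ = h/(m₂v₂) = 6.44 × 10^-14 m

Ratio λ₁/λ₂ = (m₂v₂)/(m₁v₁)
         = (6.64 × 10^-27 kg × 1.55 × 10^6 m/s) / (1.67 × 10^-27 kg × 3.99 × 10^6 m/s)
         = 1.54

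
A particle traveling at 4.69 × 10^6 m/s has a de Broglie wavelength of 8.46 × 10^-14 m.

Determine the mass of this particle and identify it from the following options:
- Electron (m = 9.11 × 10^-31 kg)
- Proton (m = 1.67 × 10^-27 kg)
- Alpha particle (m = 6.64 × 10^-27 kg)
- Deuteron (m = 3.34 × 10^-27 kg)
The particle is a proton.

From λ = h/(mv), solve for mass:

m = h/(λv)
m = (6.626 × 10^-34 J·s) / (8.46 × 10^-14 m × 4.69 × 10^6 m/s)
m = 1.67 × 10^-27 kg

Comparing with the listed masses, this is closest to a proton.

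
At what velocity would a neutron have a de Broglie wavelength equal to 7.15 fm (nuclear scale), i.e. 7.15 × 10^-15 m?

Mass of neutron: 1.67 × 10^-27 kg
5.55 × 10^7 m/s

From λ = h/(mv), solve for v:

v = h/(mλ)
v = (6.626 × 10^-34 J·s) / (1.67 × 10^-27 kg × 7.15 × 10^-15 m)
v = 5.55 × 10^7 m/s

Note: This velocity is 18.5% of the speed of light, so relativistic corrections would be needed for a more accurate calculation.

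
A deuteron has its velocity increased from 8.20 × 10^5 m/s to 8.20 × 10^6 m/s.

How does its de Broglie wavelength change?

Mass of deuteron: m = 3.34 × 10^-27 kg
The wavelength decreases by a factor of 10.

Using λ = h/(mv):

Initial wavelength: λ₁ = h/(mv₁) = 2.42 × 10^-13 m
Final wavelength: λ₂ = h/(mv₂) = 2.42 × 10^-14 m

Since λ ∝ 1/v, when velocity increases by a factor of 10, the wavelength decreases by a factor of 10.

λ₂/λ₁ = v₁/v₂ = 1/10

The wavelength decreases by a factor of 10.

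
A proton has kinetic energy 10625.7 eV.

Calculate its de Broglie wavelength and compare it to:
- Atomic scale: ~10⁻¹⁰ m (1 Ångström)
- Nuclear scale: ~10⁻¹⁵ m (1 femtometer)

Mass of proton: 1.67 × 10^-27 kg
λ = 2.78 × 10^-13 m, which is between nuclear and atomic scales.

Using λ = h/√(2mKE):

KE = 10625.7 eV = 1.702 × 10^-15 J

λ = h/√(2mKE)
λ = (6.626 × 10^-34 J·s) / √(2 × 1.67 × 10^-27 kg × 1.702 × 10^-15 J)
λ = 2.78 × 10^-13 m

Comparison:
- Atomic scale (10⁻¹⁰ m): λ is 0.0028× this size
- Nuclear scale (10⁻¹⁵ m): λ is 2.8e+02× this size

The wavelength is between nuclear and atomic scales.

This wavelength is appropriate for probing atomic structure but too large for nuclear physics experiments.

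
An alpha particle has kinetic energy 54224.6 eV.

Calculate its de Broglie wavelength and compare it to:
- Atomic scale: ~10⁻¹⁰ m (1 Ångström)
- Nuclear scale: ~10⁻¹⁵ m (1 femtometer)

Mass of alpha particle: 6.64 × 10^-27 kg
λ = 6.17 × 10^-14 m, which is between nuclear and atomic scales.

Using λ = h/√(2mKE):

KE = 54224.6 eV = 8.688 × 10^-15 J

λ = h/√(2mKE)
λ = (6.626 × 10^-34 J·s) / √(2 × 6.64 × 10^-27 kg × 8.688 × 10^-15 J)
λ = 6.17 × 10^-14 m

Comparison:
- Atomic scale (10⁻¹⁰ m): λ is 0.00062× this size
- Nuclear scale (10⁻¹⁵ m): λ is 62× this size

The wavelength is between nuclear and atomic scales.

This wavelength is appropriate for probing atomic structure but too large for nuclear physics experiments.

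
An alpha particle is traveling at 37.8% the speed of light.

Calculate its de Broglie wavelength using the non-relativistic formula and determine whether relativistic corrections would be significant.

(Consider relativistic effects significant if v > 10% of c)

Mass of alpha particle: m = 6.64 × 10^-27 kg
Yes, relativistic corrections are needed.

Using the non-relativistic de Broglie formula λ = h/(mv):

v = 37.8% × c = 1.133 × 10^8 m/s

λ = h/(mv)
λ = (6.626 × 10^-34 J·s) / (6.64 × 10^-27 kg × 1.133 × 10^8 m/s)
λ = 8.81 × 10^-16 m

Since v = 37.8% of c > 10% of c, relativistic corrections ARE significant and the actual wavelength would differ from this non-relativistic estimate.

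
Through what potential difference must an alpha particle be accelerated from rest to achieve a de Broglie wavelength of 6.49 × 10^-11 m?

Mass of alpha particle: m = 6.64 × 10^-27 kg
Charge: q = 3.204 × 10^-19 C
2.45 × 10^-2 V

From λ = h/√(2mqV), we solve for V:

λ² = h²/(2mqV)
V = h²/(2mqλ²)
V = (6.626 × 10^-34 J·s)² / (2 × 6.64 × 10^-27 kg × 3.204 × 10^-19 C × (6.49 × 10^-11 m)²)
V = 2.45 × 10^-2 V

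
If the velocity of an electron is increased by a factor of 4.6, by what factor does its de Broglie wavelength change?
The wavelength decreases by a factor of 4.6.

From λ = h/(mv), the wavelength is inversely proportional to velocity:

λ ∝ 1/v

If v → 4.6v, then λ → λ/4.6

When velocity is increased by a factor of 4.6, the wavelength decreases by a factor of 4.6.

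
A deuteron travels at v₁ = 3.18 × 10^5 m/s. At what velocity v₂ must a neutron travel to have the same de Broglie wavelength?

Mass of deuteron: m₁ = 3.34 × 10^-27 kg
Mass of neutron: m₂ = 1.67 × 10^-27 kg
v₂ = 6.36 × 10^5 m/s

For equal de Broglie wavelengths: λ₁ = λ₂

h/(m₁v₁) = h/(m₂v₂)
m₁v₁ = m₂v₂
v₂ = v₁ · (m₁/m₂)

v₂ = 3.18 × 10^5 m/s × (3.34 × 10^-27 kg / 1.67 × 10^-27 kg)
v₂ = 6.36 × 10^5 m/s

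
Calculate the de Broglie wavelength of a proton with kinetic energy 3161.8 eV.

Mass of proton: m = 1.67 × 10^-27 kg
5.09 × 10^-13 m

Using λ = h/√(2mKE):

First convert KE to Joules: KE = 3161.8 eV = 5.066 × 10^-16 J

λ = h/√(2mKE)
λ = (6.626 × 10^-34 J·s) / √(2 × 1.67 × 10^-27 kg × 5.066 × 10^-16 J)
λ = 5.09 × 10^-13 m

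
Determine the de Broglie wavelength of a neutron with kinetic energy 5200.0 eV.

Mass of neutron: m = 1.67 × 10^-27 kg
3.97 × 10^-13 m

Using λ = h/√(2mKE):

First convert KE to Joules: KE = 5200.0 eV = 8.331 × 10^-16 J

λ = h/√(2mKE)
λ = (6.626 × 10^-34 J·s) / √(2 × 1.67 × 10^-27 kg × 8.331 × 10^-16 J)
λ = 3.97 × 10^-13 m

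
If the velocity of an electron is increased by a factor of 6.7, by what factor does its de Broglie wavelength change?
The wavelength decreases by a factor of 6.7.

From λ = h/(mv), the wavelength is inversely proportional to velocity:

λ ∝ 1/v

If v → 6.7v, then λ → λ/6.7

When velocity is increased by a factor of 6.7, the wavelength decreases by a factor of 6.7.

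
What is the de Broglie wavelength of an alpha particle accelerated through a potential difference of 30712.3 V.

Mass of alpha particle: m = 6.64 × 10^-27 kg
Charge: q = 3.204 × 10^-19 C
5.80 × 10^-14 m

When a particle is accelerated through voltage V, it gains kinetic energy KE = qV.

The de Broglie wavelength is then λ = h/√(2mqV):

λ = h/√(2mqV)
λ = (6.626 × 10^-34 J·s) / √(2 × 6.64 × 10^-27 kg × 3.204 × 10^-19 C × 30712.3 V)
λ = 5.80 × 10^-14 m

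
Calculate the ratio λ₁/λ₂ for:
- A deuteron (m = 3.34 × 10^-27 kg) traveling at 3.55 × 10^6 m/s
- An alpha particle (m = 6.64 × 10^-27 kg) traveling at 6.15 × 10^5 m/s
λ₁/λ₂ = 0.344

Using λ = h/(mv):

λ₁ = h/(m₁v₁) = 5.59 × 10^-14 m
λ₂ = h/(m₂v₂) = 1.62 × 10^-13 m

Ratio λ₁/λ₂ = (m₂v₂)/(m₁v₁)
         = (6.64 × 10^-27 kg × 6.15 × 10^5 m/s) / (3.34 × 10^-27 kg × 3.55 × 10^6 m/s)
         = 0.344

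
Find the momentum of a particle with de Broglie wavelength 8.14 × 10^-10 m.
8.14 × 10^-25 kg·m/s

From the de Broglie relation λ = h/p, we solve for p:

p = h/λ
p = (6.626 × 10^-34 J·s) / (8.14 × 10^-10 m)
p = 8.14 × 10^-25 kg·m/s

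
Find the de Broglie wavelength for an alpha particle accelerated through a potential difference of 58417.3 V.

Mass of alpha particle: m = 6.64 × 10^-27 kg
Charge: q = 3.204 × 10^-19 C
4.20 × 10^-14 m

When a particle is accelerated through voltage V, it gains kinetic energy KE = qV.

The de Broglie wavelength is then λ = h/√(2mqV):

λ = h/√(2mqV)
λ = (6.626 × 10^-34 J·s) / √(2 × 6.64 × 10^-27 kg × 3.204 × 10^-19 C × 58417.3 V)
λ = 4.20 × 10^-14 m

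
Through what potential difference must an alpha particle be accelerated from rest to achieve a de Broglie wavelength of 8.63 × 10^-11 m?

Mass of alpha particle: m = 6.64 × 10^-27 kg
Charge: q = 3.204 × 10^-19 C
1.39 × 10^-2 V

From λ = h/√(2mqV), we solve for V:

λ² = h²/(2mqV)
V = h²/(2mqλ²)
V = (6.626 × 10^-34 J·s)² / (2 × 6.64 × 10^-27 kg × 3.204 × 10^-19 C × (8.63 × 10^-11 m)²)
V = 1.39 × 10^-2 V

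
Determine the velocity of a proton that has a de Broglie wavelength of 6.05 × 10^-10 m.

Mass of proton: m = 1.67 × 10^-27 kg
6.56 × 10^2 m/s

From the de Broglie relation λ = h/(mv), we solve for v:

v = h/(mλ)
v = (6.626 × 10^-34 J·s) / (1.67 × 10^-27 kg × 6.05 × 10^-10 m)
v = 6.56 × 10^2 m/s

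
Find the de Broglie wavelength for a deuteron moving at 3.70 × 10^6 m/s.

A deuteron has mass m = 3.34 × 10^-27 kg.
5.36 × 10^-14 m

Using the de Broglie relation λ = h/(mv):

λ = h/(mv)
λ = (6.626 × 10^-34 J·s) / (3.34 × 10^-27 kg × 3.70 × 10^6 m/s)
λ = 5.36 × 10^-14 m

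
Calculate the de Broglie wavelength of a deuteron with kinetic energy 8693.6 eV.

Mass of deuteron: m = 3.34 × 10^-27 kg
2.17 × 10^-13 m

Using λ = h/√(2mKE):

First convert KE to Joules: KE = 8693.6 eV = 1.393 × 10^-15 J

λ = h/√(2mKE)
λ = (6.626 × 10^-34 J·s) / √(2 × 3.34 × 10^-27 kg × 1.393 × 10^-15 J)
λ = 2.17 × 10^-13 m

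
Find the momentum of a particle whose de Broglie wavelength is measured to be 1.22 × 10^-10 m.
5.43 × 10^-24 kg·m/s

From the de Broglie relation λ = h/p, we solve for p:

p = h/λ
p = (6.626 × 10^-34 J·s) / (1.22 × 10^-10 m)
p = 5.43 × 10^-24 kg·m/s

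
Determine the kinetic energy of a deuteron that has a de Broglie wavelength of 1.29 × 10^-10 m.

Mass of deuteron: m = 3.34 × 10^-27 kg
3.95 × 10^-21 J (or 0.0247 eV)

From λ = h/√(2mKE), we solve for KE:

λ² = h²/(2mKE)
KE = h²/(2mλ²)
KE = (6.626 × 10^-34 J·s)² / (2 × 3.34 × 10^-27 kg × (1.29 × 10^-10 m)²)
KE = 3.95 × 10^-21 J
KE = 0.0247 eV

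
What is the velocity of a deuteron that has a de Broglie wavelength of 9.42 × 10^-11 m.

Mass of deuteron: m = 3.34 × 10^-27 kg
2.11 × 10^3 m/s

From the de Broglie relation λ = h/(mv), we solve for v:

v = h/(mλ)
v = (6.626 × 10^-34 J·s) / (3.34 × 10^-27 kg × 9.42 × 10^-11 m)
v = 2.11 × 10^3 m/s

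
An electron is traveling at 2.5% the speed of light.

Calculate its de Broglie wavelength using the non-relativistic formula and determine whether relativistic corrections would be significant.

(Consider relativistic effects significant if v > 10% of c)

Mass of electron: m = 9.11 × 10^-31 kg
No, relativistic corrections are not needed.

Using the non-relativistic de Broglie formula λ = h/(mv):

v = 2.5% × c = 7.495 × 10^6 m/s

λ = h/(mv)
λ = (6.626 × 10^-34 J·s) / (9.11 × 10^-31 kg × 7.495 × 10^6 m/s)
λ = 9.70 × 10^-11 m

Since v = 2.5% of c < 10% of c, relativistic corrections are NOT significant and this non-relativistic result is a good approximation.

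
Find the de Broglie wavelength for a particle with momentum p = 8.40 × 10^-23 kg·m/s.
7.89 × 10^-12 m

Using the de Broglie relation λ = h/p:

λ = h/p
λ = (6.626 × 10^-34 J·s) / (8.40 × 10^-23 kg·m/s)
λ = 7.89 × 10^-12 m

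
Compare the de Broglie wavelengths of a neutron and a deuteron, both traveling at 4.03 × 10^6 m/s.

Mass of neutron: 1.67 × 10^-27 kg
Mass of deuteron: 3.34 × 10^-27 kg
The neutron has the longer wavelength.

Using λ = h/(mv), since both particles have the same velocity, the wavelength depends only on mass.

For neutron: λ₁ = h/(m₁v) = 9.85 × 10^-14 m
For deuteron: λ₂ = h/(m₂v) = 4.92 × 10^-14 m

Since λ ∝ 1/m at constant velocity, the lighter particle has the longer wavelength.

The neutron has the longer de Broglie wavelength.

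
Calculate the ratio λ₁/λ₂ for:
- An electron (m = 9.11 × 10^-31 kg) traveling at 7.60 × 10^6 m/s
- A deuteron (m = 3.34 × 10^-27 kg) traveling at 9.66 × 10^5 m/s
λ₁/λ₂ = 466

Using λ = h/(mv):

λ₁ = h/(m₁v₁) = 9.57 × 10^-11 m
λ₂ = h/(m₂v₂) = 2.05 × 10^-13 m

Ratio λ₁/λ₂ = (m₂v₂)/(m₁v₁)
         = (3.34 × 10^-27 kg × 9.66 × 10^5 m/s) / (9.11 × 10^-31 kg × 7.60 × 10^6 m/s)
         = 466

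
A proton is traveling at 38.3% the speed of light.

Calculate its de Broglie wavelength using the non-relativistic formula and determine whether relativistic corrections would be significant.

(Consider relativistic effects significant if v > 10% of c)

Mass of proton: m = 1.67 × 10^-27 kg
Yes, relativistic corrections are needed.

Using the non-relativistic de Broglie formula λ = h/(mv):

v = 38.3% × c = 1.148 × 10^8 m/s

λ = h/(mv)
λ = (6.626 × 10^-34 J·s) / (1.67 × 10^-27 kg × 1.148 × 10^8 m/s)
λ = 3.46 × 10^-15 m

Since v = 38.3% of c > 10% of c, relativistic corrections ARE significant and the actual wavelength would differ from this non-relativistic estimate.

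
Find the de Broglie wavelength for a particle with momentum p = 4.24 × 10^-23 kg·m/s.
1.56 × 10^-11 m

Using the de Broglie relation λ = h/p:

λ = h/p
λ = (6.626 × 10^-34 J·s) / (4.24 × 10^-23 kg·m/s)
λ = 1.56 × 10^-11 m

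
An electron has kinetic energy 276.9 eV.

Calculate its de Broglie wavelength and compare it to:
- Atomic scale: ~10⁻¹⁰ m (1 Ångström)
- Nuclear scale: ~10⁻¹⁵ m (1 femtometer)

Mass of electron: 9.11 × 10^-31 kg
λ = 7.37 × 10^-11 m, which is between nuclear and atomic scales.

Using λ = h/√(2mKE):

KE = 276.9 eV = 4.436 × 10^-17 J

λ = h/√(2mKE)
λ = (6.626 × 10^-34 J·s) / √(2 × 9.11 × 10^-31 kg × 4.436 × 10^-17 J)
λ = 7.37 × 10^-11 m

Comparison:
- Atomic scale (10⁻¹⁰ m): λ is 0.74× this size
- Nuclear scale (10⁻¹⁵ m): λ is 7.4e+04× this size

The wavelength is between nuclear and atomic scales.

This wavelength is appropriate for probing atomic structure but too large for nuclear physics experiments.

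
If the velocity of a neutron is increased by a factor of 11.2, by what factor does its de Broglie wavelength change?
The wavelength decreases by a factor of 11.2.

From λ = h/(mv), the wavelength is inversely proportional to velocity:

λ ∝ 1/v

If v → 11.2v, then λ → λ/11.2

When velocity is increased by a factor of 11.2, the wavelength decreases by a factor of 11.2.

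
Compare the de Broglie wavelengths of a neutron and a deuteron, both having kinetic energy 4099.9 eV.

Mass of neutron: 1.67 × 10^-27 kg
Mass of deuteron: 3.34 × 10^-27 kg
The neutron has the longer wavelength.

Using λ = h/√(2mKE):

For neutron: λ₁ = h/√(2m₁KE) = 4.47 × 10^-13 m
For deuteron: λ₂ = h/√(2m₂KE) = 3.16 × 10^-13 m

Since λ ∝ 1/√m at constant kinetic energy, the lighter particle has the longer wavelength.

The neutron has the longer de Broglie wavelength.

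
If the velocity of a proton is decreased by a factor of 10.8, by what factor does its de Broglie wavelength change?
The wavelength increases by a factor of 10.8.

From λ = h/(mv), the wavelength is inversely proportional to velocity:

λ ∝ 1/v

If v → v/10.8, then λ → 10.8λ

When velocity is decreased by a factor of 10.8, the wavelength increases by a factor of 10.8.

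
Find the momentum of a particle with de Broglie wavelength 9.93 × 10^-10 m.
6.67 × 10^-25 kg·m/s

From the de Broglie relation λ = h/p, we solve for p:

p = h/λ
p = (6.626 × 10^-34 J·s) / (9.93 × 10^-10 m)
p = 6.67 × 10^-25 kg·m/s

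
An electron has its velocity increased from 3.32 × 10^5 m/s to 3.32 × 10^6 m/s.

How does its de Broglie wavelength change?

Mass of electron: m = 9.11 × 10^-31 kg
The wavelength decreases by a factor of 10.

Using λ = h/(mv):

Initial wavelength: λ₁ = h/(mv₁) = 2.19 × 10^-9 m
Final wavelength: λ₂ = h/(mv₂) = 2.19 × 10^-10 m

Since λ ∝ 1/v, when velocity increases by a factor of 10, the wavelength decreases by a factor of 10.

λ₂/λ₁ = v₁/v₂ = 1/10

The wavelength decreases by a factor of 10.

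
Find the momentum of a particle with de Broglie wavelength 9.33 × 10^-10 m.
7.10 × 10^-25 kg·m/s

From the de Broglie relation λ = h/p, we solve for p:

p = h/λ
p = (6.626 × 10^-34 J·s) / (9.33 × 10^-10 m)
p = 7.10 × 10^-25 kg·m/s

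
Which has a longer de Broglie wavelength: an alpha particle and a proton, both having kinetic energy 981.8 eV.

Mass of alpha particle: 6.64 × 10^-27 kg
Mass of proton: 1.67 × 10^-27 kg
The proton has the longer wavelength.

Using λ = h/√(2mKE):

For alpha particle: λ₁ = h/√(2m₁KE) = 4.58 × 10^-13 m
For proton: λ₂ = h/√(2m₂KE) = 9.14 × 10^-13 m

Since λ ∝ 1/√m at constant kinetic energy, the lighter particle has the longer wavelength.

The proton has the longer de Broglie wavelength.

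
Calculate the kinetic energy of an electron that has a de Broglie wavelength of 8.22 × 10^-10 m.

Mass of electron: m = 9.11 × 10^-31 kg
3.57 × 10^-19 J (or 2.23 eV)

From λ = h/√(2mKE), we solve for KE:

λ² = h²/(2mKE)
KE = h²/(2mλ²)
KE = (6.626 × 10^-34 J·s)² / (2 × 9.11 × 10^-31 kg × (8.22 × 10^-10 m)²)
KE = 3.57 × 10^-19 J
KE = 2.23 eV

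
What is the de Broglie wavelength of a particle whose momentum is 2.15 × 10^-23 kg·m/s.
3.08 × 10^-11 m

Using the de Broglie relation λ = h/p:

λ = h/p
λ = (6.626 × 10^-34 J·s) / (2.15 × 10^-23 kg·m/s)
λ = 3.08 × 10^-11 m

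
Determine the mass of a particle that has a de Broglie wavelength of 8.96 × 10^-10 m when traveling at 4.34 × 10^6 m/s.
1.70 × 10^-31 kg

From the de Broglie relation λ = h/(mv), we solve for m:

m = h/(λv)
m = (6.626 × 10^-34 J·s) / (8.96 × 10^-10 m × 4.34 × 10^6 m/s)
m = 1.70 × 10^-31 kg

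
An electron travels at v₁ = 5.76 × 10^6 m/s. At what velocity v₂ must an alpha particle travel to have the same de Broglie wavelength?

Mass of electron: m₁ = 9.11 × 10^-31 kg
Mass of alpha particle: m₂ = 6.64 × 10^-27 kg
v₂ = 7.90 × 10^2 m/s

For equal de Broglie wavelengths: λ₁ = λ₂

h/(m₁v₁) = h/(m₂v₂)
m₁v₁ = m₂v₂
v₂ = v₁ · (m₁/m₂)

v₂ = 5.76 × 10^6 m/s × (9.11 × 10^-31 kg / 6.64 × 10^-27 kg)
v₂ = 7.90 × 10^2 m/s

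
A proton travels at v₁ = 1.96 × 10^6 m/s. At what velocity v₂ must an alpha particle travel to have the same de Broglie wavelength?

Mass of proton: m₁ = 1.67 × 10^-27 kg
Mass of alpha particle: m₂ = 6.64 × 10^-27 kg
v₂ = 4.93 × 10^5 m/s

For equal de Broglie wavelengths: λ₁ = λ₂

h/(m₁v₁) = h/(m₂v₂)
m₁v₁ = m₂v₂
v₂ = v₁ · (m₁/m₂)

v₂ = 1.96 × 10^6 m/s × (1.67 × 10^-27 kg / 6.64 × 10^-27 kg)
v₂ = 4.93 × 10^5 m/s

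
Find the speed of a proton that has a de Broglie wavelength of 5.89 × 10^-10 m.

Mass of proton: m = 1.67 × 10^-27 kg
6.74 × 10^2 m/s

From the de Broglie relation λ = h/(mv), we solve for v:

v = h/(mλ)
v = (6.626 × 10^-34 J·s) / (1.67 × 10^-27 kg × 5.89 × 10^-10 m)
v = 6.74 × 10^2 m/s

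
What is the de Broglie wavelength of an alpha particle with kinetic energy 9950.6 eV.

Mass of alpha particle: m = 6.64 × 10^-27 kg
1.44 × 10^-13 m

Using λ = h/√(2mKE):

First convert KE to Joules: KE = 9950.6 eV = 1.594 × 10^-15 J

λ = h/√(2mKE)
λ = (6.626 × 10^-34 J·s) / √(2 × 6.64 × 10^-27 kg × 1.594 × 10^-15 J)
λ = 1.44 × 10^-13 m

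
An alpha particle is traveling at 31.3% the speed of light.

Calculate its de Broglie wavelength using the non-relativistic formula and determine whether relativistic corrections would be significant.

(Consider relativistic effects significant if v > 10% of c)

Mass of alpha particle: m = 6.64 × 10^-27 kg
Yes, relativistic corrections are needed.

Using the non-relativistic de Broglie formula λ = h/(mv):

v = 31.3% × c = 9.384 × 10^7 m/s

λ = h/(mv)
λ = (6.626 × 10^-34 J·s) / (6.64 × 10^-27 kg × 9.384 × 10^7 m/s)
λ = 1.06 × 10^-15 m

Since v = 31.3% of c > 10% of c, relativistic corrections ARE significant and the actual wavelength would differ from this non-relativistic estimate.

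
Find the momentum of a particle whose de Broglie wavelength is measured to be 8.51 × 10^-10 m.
7.79 × 10^-25 kg·m/s

From the de Broglie relation λ = h/p, we solve for p:

p = h/λ
p = (6.626 × 10^-34 J·s) / (8.51 × 10^-10 m)
p = 7.79 × 10^-25 kg·m/s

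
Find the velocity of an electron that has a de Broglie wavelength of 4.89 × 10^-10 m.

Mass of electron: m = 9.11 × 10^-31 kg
1.49 × 10^6 m/s

From the de Broglie relation λ = h/(mv), we solve for v:

v = h/(mλ)
v = (6.626 × 10^-34 J·s) / (9.11 × 10^-31 kg × 4.89 × 10^-10 m)
v = 1.49 × 10^6 m/s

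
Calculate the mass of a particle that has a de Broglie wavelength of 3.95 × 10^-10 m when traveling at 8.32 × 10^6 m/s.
2.02 × 10^-31 kg

From the de Broglie relation λ = h/(mv), we solve for m:

m = h/(λv)
m = (6.626 × 10^-34 J·s) / (3.95 × 10^-10 m × 8.32 × 10^6 m/s)
m = 2.02 × 10^-31 kg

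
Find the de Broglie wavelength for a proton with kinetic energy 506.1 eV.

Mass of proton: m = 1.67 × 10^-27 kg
1.27 × 10^-12 m

Using λ = h/√(2mKE):

First convert KE to Joules: KE = 506.1 eV = 8.109 × 10^-17 J

λ = h/√(2mKE)
λ = (6.626 × 10^-34 J·s) / √(2 × 1.67 × 10^-27 kg × 8.109 × 10^-17 J)
λ = 1.27 × 10^-12 m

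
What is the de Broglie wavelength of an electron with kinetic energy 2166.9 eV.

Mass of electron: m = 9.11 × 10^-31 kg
2.63 × 10^-11 m

Using λ = h/√(2mKE):

First convert KE to Joules: KE = 2166.9 eV = 3.472 × 10^-16 J

λ = h/√(2mKE)
λ = (6.626 × 10^-34 J·s) / √(2 × 9.11 × 10^-31 kg × 3.472 × 10^-16 J)
λ = 2.63 × 10^-11 m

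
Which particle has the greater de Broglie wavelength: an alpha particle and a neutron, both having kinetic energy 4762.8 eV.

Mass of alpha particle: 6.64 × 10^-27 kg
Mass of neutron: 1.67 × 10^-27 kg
The neutron has the longer wavelength.

Using λ = h/√(2mKE):

For alpha particle: λ₁ = h/√(2m₁KE) = 2.08 × 10^-13 m
For neutron: λ₂ = h/√(2m₂KE) = 4.15 × 10^-13 m

Since λ ∝ 1/√m at constant kinetic energy, the lighter particle has the longer wavelength.

The neutron has the longer de Broglie wavelength.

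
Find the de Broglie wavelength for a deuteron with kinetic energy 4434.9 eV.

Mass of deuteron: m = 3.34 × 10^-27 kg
3.04 × 10^-13 m

Using λ = h/√(2mKE):

First convert KE to Joules: KE = 4434.9 eV = 7.105 × 10^-16 J

λ = h/√(2mKE)
λ = (6.626 × 10^-34 J·s) / √(2 × 3.34 × 10^-27 kg × 7.105 × 10^-16 J)
λ = 3.04 × 10^-13 m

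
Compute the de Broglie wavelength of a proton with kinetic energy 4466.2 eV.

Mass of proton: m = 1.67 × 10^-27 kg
4.29 × 10^-13 m

Using λ = h/√(2mKE):

First convert KE to Joules: KE = 4466.2 eV = 7.156 × 10^-16 J

λ = h/√(2mKE)
λ = (6.626 × 10^-34 J·s) / √(2 × 1.67 × 10^-27 kg × 7.156 × 10^-16 J)
λ = 4.29 × 10^-13 m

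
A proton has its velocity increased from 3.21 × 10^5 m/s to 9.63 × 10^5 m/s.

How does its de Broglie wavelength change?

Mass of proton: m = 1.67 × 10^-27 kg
The wavelength decreases by a factor of 3.

Using λ = h/(mv):

Initial wavelength: λ₁ = h/(mv₁) = 1.24 × 10^-12 m
Final wavelength: λ₂ = h/(mv₂) = 4.12 × 10^-13 m

Since λ ∝ 1/v, when velocity increases by a factor of 3, the wavelength decreases by a factor of 3.

λ₂/λ₁ = v₁/v₂ = 1/3

The wavelength decreases by a factor of 3.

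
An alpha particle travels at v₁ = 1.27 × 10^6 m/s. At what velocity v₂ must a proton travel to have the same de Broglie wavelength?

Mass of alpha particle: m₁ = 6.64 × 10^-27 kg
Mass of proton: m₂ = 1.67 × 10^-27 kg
v₂ = 5.05 × 10^6 m/s

For equal de Broglie wavelengths: λ₁ = λ₂

h/(m₁v₁) = h/(m₂v₂)
m₁v₁ = m₂v₂
v₂ = v₁ · (m₁/m₂)

v₂ = 1.27 × 10^6 m/s × (6.64 × 10^-27 kg / 1.67 × 10^-27 kg)
v₂ = 5.05 × 10^6 m/s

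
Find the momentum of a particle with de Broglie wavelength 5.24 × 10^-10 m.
1.26 × 10^-24 kg·m/s

From the de Broglie relation λ = h/p, we solve for p:

p = h/λ
p = (6.626 × 10^-34 J·s) / (5.24 × 10^-10 m)
p = 1.26 × 10^-24 kg·m/s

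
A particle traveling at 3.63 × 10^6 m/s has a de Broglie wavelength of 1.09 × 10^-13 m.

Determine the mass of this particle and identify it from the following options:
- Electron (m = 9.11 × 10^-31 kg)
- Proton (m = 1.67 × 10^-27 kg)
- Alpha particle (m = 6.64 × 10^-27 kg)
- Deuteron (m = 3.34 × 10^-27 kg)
The particle is a proton.

From λ = h/(mv), solve for mass:

m = h/(λv)
m = (6.626 × 10^-34 J·s) / (1.09 × 10^-13 m × 3.63 × 10^6 m/s)
m = 1.67 × 10^-27 kg

Comparing with the listed masses, this is closest to a proton.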